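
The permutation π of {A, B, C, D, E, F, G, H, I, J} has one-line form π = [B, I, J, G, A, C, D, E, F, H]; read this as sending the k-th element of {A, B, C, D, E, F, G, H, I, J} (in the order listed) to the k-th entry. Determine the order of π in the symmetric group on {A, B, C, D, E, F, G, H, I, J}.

8

Writing π as disjoint cycles, the cycle lengths are 8, 2.
Since disjoint cycles commute, ord(π) = lcm(8, 2) = 8.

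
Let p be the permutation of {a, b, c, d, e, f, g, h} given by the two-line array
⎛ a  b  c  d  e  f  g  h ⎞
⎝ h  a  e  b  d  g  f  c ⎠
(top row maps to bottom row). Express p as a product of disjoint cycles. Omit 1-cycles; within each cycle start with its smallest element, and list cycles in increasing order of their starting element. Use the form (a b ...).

Start at a and follow images: a → h → c → e → d → b → a, giving the cycle (a h c e d b).
Continuing from each remaining unvisited element yields (a h c e d b)(f g).

(a h c e d b)(f g)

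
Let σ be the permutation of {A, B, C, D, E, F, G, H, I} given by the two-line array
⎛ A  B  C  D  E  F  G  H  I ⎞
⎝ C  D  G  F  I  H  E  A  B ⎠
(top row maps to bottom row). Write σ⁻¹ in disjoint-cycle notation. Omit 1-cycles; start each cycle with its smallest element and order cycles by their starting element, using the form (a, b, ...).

(A, H, F, D, B, I, E, G, C)

The cycle decomposition of σ is (A, C, G, E, I, B, D, F, H).
Reversing each cycle (and rotating so the smallest element leads) gives σ⁻¹ = (A, H, F, D, B, I, E, G, C).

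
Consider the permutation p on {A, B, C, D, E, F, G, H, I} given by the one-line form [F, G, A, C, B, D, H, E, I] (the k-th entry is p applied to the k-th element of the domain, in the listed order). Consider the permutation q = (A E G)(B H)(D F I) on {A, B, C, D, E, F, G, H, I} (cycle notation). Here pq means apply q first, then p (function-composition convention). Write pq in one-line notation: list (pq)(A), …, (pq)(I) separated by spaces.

B E A D H I F G C

For each element, apply q then p: A → E → B; B → H → E; C → C → A; D → F → D; E → G → H; F → I → I; G → A → F; H → B → G; I → D → C.
Collecting the images, pq = [B E A D H I F G C].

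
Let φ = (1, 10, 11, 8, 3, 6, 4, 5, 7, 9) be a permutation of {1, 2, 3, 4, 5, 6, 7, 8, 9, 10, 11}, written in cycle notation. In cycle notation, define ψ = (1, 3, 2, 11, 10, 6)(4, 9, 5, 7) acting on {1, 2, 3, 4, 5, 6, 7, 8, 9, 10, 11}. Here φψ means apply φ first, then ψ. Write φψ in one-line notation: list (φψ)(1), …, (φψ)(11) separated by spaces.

(φψ)(x) = ψ(φ(x)). Computing each image: ψ(φ(1)) = ψ(10) = 6, ψ(φ(2)) = ψ(2) = 11, ψ(φ(3)) = ψ(6) = 1, ψ(φ(4)) = ψ(5) = 7, ψ(φ(5)) = ψ(7) = 4, ψ(φ(6)) = ψ(4) = 9, ψ(φ(7)) = ψ(9) = 5, ψ(φ(8)) = ψ(3) = 2, ψ(φ(9)) = ψ(1) = 3, ψ(φ(10)) = ψ(11) = 10, ψ(φ(11)) = ψ(8) = 8.
Hence φψ = [6 11 1 7 4 9 5 2 3 10 8].

6 11 1 7 4 9 5 2 3 10 8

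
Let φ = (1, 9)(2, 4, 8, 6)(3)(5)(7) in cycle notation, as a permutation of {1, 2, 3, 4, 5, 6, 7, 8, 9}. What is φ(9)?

Within (1, 9), 9 ↦ 1.

1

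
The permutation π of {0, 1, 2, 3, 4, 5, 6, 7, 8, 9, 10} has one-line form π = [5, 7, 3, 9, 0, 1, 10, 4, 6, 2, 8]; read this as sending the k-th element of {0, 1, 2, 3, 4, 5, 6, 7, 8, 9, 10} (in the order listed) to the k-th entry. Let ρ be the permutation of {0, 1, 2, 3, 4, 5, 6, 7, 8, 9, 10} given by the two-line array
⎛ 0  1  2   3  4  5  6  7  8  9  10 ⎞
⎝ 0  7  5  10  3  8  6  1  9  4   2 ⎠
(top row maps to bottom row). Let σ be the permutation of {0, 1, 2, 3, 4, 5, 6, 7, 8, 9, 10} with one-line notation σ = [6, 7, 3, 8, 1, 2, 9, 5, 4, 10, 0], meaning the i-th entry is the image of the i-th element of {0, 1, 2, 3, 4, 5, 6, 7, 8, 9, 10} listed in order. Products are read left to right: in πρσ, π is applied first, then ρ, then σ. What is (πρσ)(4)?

6

Chase 4: π(4) = 0; ρ(0) = 0; σ(0) = 6. Hence (πρσ)(4) = 6.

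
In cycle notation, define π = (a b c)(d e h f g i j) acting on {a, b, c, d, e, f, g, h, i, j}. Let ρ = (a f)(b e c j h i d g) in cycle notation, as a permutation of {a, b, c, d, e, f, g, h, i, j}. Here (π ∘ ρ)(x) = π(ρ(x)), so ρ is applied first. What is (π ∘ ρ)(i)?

(π ∘ ρ)(i) = π(ρ(i)). ρ(i) = d, then π(d) = e. So (π ∘ ρ)(i) = e.

e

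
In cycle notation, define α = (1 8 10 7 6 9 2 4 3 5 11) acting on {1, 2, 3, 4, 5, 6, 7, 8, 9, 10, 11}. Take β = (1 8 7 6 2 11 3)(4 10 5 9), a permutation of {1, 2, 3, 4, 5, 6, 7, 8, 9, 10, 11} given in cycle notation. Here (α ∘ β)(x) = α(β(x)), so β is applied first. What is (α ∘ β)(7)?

9

First apply β: β(7) = 6, then α(6) = 9. Thus (α ∘ β)(7) = 9.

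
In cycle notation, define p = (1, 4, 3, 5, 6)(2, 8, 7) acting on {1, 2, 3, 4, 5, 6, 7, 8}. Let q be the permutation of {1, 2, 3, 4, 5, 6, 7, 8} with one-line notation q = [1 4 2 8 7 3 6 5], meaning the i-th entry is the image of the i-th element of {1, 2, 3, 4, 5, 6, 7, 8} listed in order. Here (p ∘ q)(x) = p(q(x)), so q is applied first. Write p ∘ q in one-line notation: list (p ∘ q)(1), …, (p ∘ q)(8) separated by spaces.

4 3 8 7 2 5 1 6

Chase each element through q then p: 1 → 1 → 4; 2 → 4 → 3; 3 → 2 → 8; 4 → 8 → 7; 5 → 7 → 2; 6 → 3 → 5; 7 → 6 → 1; 8 → 5 → 6.
So p ∘ q in one-line form is 4 3 8 7 2 5 1 6.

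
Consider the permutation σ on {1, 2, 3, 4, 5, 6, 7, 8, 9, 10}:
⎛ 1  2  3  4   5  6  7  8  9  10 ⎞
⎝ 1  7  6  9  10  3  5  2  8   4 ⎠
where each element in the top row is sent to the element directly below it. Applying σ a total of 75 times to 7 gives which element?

Tracing 7 → 5 → … returns to 7 after 7 steps, so 7 lies in a 7-cycle (2, 7, 5, 10, 4, 9, 8).
Powers repeat with period 7 on this cycle, and 75 mod 7 = 5, so σ^75(7) = σ^5(7).
Stepping 5 places around the cycle: 7 → 5 → 10 → 4 → 9 → 8.

8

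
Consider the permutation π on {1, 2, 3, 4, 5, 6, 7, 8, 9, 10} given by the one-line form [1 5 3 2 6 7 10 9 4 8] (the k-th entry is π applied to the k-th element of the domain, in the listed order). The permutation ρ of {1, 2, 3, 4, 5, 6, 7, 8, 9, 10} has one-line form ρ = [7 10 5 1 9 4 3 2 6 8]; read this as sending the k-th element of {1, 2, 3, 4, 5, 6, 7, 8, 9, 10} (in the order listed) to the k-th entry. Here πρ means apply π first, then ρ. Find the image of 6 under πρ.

3

π(6) = 7, then ρ(7) = 3; composing gives (πρ)(6) = 3.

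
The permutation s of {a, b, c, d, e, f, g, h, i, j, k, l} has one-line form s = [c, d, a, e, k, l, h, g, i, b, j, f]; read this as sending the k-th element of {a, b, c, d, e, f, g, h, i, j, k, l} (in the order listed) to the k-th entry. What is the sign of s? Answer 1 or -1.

In disjoint-cycle form the cycle lengths are 5, 2, 2, 2, 1.
A cycle of length ℓ contributes ℓ−1 transpositions, so s is a product of 4 + 1 + 1 + 1 = 7 transpositions — odd.

-1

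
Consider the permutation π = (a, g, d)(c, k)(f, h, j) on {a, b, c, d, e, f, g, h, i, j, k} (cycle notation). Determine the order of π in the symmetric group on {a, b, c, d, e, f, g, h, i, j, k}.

6

The cycle type of π is (3, 3, 2, 1, 1, 1).
Since disjoint cycles commute, ord(π) = lcm(3, 3, 2) = 6.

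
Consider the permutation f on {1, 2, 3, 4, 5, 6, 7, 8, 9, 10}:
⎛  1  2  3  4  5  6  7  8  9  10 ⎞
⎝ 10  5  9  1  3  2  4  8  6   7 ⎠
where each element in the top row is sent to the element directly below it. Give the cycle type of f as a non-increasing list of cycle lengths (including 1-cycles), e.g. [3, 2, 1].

The disjoint cycles are (1, 10, 7, 4)(2, 5, 3, 9, 6)(8), with lengths 5, 4, 1 in non-increasing order.

[5, 4, 1]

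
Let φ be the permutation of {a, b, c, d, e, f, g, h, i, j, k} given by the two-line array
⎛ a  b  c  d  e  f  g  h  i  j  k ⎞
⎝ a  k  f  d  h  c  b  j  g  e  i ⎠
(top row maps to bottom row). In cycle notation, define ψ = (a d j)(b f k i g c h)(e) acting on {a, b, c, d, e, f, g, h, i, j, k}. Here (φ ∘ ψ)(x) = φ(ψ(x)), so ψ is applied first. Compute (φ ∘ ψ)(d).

First apply ψ: ψ(d) = j, then φ(j) = e. Thus (φ ∘ ψ)(d) = e.

e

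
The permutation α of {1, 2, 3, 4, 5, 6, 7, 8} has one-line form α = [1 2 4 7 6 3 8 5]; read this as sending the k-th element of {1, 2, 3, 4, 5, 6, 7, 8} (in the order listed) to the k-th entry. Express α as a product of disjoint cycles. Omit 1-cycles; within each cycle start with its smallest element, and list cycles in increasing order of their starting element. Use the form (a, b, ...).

Start at 3 and follow images: 3 → 4 → 7 → 8 → 5 → 6 → 3, giving the cycle (3, 4, 7, 8, 5, 6).
Continuing from each remaining unvisited element yields (3, 4, 7, 8, 5, 6).

(3, 4, 7, 8, 5, 6)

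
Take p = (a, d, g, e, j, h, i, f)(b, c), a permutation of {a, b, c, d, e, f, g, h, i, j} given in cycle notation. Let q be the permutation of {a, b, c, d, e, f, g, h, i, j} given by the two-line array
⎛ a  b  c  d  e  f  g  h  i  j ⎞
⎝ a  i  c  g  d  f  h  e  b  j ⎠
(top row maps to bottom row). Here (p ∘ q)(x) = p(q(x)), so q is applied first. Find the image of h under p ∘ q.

j

(p ∘ q)(h) = p(q(h)). q(h) = e, then p(e) = j. So (p ∘ q)(h) = j.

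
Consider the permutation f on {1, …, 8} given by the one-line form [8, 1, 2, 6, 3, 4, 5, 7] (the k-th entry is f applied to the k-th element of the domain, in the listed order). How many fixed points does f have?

0

No element satisfies f(x) = x, so there are 0 fixed points.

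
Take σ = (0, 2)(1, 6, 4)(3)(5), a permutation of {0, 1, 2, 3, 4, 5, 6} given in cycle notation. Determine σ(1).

1 appears in (1, 6, 4); the next entry (wrapping around) is 6.

6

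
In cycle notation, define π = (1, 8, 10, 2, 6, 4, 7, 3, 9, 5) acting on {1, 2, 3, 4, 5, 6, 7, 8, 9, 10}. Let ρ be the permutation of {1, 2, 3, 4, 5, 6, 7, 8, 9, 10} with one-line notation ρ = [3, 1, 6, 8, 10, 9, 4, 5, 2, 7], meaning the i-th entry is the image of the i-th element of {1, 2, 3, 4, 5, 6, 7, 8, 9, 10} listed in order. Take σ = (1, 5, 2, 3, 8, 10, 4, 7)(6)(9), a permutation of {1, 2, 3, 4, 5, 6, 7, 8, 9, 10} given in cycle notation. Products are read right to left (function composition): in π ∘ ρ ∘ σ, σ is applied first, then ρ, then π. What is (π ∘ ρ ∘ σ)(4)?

7

Chase 4: σ(4) = 7; ρ(7) = 4; π(4) = 7. Hence (π ∘ ρ ∘ σ)(4) = 7.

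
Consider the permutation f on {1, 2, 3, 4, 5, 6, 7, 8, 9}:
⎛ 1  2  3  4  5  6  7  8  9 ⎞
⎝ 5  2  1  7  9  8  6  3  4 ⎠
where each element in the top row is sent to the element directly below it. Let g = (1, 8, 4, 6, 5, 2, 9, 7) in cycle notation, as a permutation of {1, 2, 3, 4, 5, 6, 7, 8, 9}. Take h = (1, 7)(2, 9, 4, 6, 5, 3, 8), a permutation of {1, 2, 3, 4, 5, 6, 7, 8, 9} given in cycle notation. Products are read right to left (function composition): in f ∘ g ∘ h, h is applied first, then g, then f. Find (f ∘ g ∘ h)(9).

(f ∘ g ∘ h)(9) = f(g(h(9))). h(9) = 4, then g(4) = 6, then f(6) = 8, so the result is 8.

8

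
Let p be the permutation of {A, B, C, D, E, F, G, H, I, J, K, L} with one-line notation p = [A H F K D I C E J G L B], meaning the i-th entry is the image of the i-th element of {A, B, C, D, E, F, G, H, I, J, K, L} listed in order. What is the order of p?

30

Decomposing into disjoint cycles gives cycle lengths 6, 5, 1.
The order is lcm(6, 5) = 30.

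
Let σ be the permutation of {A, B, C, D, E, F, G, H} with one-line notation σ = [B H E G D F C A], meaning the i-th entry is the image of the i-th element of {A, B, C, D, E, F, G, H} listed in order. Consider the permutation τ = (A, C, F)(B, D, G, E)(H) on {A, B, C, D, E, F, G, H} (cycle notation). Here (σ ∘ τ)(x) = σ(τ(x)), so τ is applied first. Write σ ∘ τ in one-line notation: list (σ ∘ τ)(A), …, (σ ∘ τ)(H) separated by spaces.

E G F C H B D A

(σ ∘ τ)(x) = σ(τ(x)). Computing each image: σ(τ(A)) = σ(C) = E, σ(τ(B)) = σ(D) = G, σ(τ(C)) = σ(F) = F, σ(τ(D)) = σ(G) = C, σ(τ(E)) = σ(B) = H, σ(τ(F)) = σ(A) = B, σ(τ(G)) = σ(E) = D, σ(τ(H)) = σ(H) = A.
Hence σ ∘ τ = [E G F C H B D A].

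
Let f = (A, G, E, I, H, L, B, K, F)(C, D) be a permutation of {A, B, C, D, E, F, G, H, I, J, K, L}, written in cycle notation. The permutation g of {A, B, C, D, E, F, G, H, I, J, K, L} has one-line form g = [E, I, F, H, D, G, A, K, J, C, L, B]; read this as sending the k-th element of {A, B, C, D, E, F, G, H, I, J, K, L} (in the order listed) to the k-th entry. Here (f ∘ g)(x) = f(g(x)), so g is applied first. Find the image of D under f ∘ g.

First apply g: g(D) = H, then f(H) = L. Thus (f ∘ g)(D) = L.

L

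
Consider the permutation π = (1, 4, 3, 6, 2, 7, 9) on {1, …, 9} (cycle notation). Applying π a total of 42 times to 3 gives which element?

3

3 lies in the 7-cycle (1, 4, 3, 6, 2, 7, 9).
Since the cycle has length 7, π^42 acts on it the same as π^0 (42 mod 7 = 0).
So π^42(3) = 3.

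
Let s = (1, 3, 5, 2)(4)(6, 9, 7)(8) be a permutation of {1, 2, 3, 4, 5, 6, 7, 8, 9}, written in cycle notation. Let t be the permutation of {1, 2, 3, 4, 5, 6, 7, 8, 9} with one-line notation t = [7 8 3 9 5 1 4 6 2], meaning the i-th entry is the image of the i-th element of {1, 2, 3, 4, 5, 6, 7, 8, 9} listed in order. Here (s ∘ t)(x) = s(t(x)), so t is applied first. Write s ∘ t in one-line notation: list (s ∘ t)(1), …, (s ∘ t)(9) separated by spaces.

6 8 5 7 2 3 4 9 1

Chase each element through t then s: 1 → 7 → 6; 2 → 8 → 8; 3 → 3 → 5; 4 → 9 → 7; 5 → 5 → 2; 6 → 1 → 3; 7 → 4 → 4; 8 → 6 → 9; 9 → 2 → 1.
Collecting the images, s ∘ t = [6 8 5 7 2 3 4 9 1].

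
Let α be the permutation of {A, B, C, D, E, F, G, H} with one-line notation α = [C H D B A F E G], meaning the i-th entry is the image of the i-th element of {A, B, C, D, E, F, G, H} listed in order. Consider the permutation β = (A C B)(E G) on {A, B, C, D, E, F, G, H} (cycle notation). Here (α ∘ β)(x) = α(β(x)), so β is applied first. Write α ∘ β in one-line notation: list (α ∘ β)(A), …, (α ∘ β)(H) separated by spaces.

D C H B E F A G

(α ∘ β)(x) = α(β(x)). Computing each image: α(β(A)) = α(C) = D, α(β(B)) = α(A) = C, α(β(C)) = α(B) = H, α(β(D)) = α(D) = B, α(β(E)) = α(G) = E, α(β(F)) = α(F) = F, α(β(G)) = α(E) = A, α(β(H)) = α(H) = G.
Hence α ∘ β = [D C H B E F A G].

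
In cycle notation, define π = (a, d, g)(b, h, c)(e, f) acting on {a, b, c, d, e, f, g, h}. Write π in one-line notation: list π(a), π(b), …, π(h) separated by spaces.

d h b g f e a c

Image by image: a↦d, b↦h, c↦b, d↦g, e↦f, f↦e, g↦a, h↦c.
Listing these in domain order gives d h b g f e a c.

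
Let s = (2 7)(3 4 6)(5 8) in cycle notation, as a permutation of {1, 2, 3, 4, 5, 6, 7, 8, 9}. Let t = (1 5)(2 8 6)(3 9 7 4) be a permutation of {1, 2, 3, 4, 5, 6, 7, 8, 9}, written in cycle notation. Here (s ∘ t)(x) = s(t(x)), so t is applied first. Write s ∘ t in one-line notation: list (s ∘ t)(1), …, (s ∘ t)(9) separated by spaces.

8 5 9 4 1 7 6 3 2

For each element, apply t then s: 1 → 5 → 8; 2 → 8 → 5; 3 → 9 → 9; 4 → 3 → 4; 5 → 1 → 1; 6 → 2 → 7; 7 → 4 → 6; 8 → 6 → 3; 9 → 7 → 2.
Collecting the images, s ∘ t = [8 5 9 4 1 7 6 3 2].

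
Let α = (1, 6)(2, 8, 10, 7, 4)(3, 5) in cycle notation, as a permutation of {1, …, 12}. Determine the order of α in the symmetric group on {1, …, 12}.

10

The disjoint cycles have lengths 5, 2, 2, 1, 1, 1.
The order of α is the least common multiple of its cycle lengths: lcm(5, 2, 2) = 10.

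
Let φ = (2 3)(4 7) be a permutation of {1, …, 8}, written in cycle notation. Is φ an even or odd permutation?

The cycle lengths are 2, 2, 1, 1, 1, 1.
A cycle is odd iff its length is even; φ has 2 even-length cycles, so sgn(φ) = (−1)^2 and φ is even.

even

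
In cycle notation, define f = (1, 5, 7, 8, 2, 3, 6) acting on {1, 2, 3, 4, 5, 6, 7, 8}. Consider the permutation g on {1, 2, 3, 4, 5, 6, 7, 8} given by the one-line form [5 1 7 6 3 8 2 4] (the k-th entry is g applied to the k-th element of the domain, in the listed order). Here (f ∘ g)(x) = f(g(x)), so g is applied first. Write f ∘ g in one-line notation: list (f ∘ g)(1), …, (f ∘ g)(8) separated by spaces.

(f ∘ g)(x) = f(g(x)). Computing each image: f(g(1)) = f(5) = 7, f(g(2)) = f(1) = 5, f(g(3)) = f(7) = 8, f(g(4)) = f(6) = 1, f(g(5)) = f(3) = 6, f(g(6)) = f(8) = 2, f(g(7)) = f(2) = 3, f(g(8)) = f(4) = 4.
Hence f ∘ g = [7 5 8 1 6 2 3 4].

7 5 8 1 6 2 3 4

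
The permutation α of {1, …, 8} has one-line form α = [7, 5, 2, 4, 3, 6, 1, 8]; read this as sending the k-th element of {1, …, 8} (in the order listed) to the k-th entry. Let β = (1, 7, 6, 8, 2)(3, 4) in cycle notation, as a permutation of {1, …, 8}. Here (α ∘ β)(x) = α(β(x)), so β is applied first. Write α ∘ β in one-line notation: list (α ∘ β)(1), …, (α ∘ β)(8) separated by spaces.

(α ∘ β)(x) = α(β(x)). Computing each image: α(β(1)) = α(7) = 1, α(β(2)) = α(1) = 7, α(β(3)) = α(4) = 4, α(β(4)) = α(3) = 2, α(β(5)) = α(5) = 3, α(β(6)) = α(8) = 8, α(β(7)) = α(6) = 6, α(β(8)) = α(2) = 5.
Hence α ∘ β = [1 7 4 2 3 8 6 5].

1 7 4 2 3 8 6 5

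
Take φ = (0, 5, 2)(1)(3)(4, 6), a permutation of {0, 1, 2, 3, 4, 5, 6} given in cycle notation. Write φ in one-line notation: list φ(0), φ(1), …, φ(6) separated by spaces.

Each element maps to the next entry in its cycle (wrapping to the front): 0→5, 1→1, 2→0, 3→3, 4→6, 5→2, 6→4.
So the one-line form is 5 1 0 3 6 2 4.

5 1 0 3 6 2 4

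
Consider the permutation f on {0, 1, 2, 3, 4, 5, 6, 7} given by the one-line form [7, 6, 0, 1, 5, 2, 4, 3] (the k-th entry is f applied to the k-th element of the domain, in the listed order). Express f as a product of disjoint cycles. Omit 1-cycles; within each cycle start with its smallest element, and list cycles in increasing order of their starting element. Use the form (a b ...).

(0 7 3 1 6 4 5 2)

Start at 0 and follow images: 0 → 7 → 3 → 1 → 6 → 4 → 5 → 2 → 0, giving the cycle (0 7 3 1 6 4 5 2).
Repeating from the next unused element and collecting all non-trivial cycles gives (0 7 3 1 6 4 5 2).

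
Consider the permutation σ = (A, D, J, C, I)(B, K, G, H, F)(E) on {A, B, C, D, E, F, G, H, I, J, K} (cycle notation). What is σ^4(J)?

D

J lies in the 5-cycle (A, D, J, C, I).
Advancing 4 steps from J: J → C → I → A → D.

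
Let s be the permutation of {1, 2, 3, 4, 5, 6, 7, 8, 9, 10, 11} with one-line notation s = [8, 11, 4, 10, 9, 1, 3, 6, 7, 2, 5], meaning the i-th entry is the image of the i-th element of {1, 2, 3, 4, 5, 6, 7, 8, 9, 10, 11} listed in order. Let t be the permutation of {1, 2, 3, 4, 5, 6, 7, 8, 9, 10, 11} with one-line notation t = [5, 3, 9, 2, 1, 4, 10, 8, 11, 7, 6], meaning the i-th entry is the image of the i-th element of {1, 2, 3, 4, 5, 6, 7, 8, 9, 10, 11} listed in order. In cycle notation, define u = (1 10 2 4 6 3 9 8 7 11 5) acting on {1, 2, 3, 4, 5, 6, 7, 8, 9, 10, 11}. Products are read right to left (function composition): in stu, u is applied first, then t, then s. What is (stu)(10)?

4

Chase 10: u(10) = 2; t(2) = 3; s(3) = 4. Hence (stu)(10) = 4.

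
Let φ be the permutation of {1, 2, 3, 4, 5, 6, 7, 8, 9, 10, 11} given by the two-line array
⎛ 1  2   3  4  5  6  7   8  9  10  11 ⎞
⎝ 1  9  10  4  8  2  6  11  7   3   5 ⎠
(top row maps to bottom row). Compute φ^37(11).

Tracing 11 → 5 → … returns to 11 after 3 steps, so 11 lies in a 3-cycle (5 8 11).
On a 3-cycle, φ^3 is the identity, so φ^37 = φ^1 there (37 ≡ 1 mod 3).
Advancing 1 step from 11: 11 → 5.

5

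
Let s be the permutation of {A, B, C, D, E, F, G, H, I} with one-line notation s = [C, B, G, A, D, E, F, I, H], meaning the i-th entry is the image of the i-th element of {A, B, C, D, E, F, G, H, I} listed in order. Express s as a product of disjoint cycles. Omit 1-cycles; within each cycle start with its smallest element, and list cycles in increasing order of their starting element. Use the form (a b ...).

(A C G F E D)(H I)

Iterating s from A gives A → C → G → F → E → D → A; that is the 6-cycle (A C G F E D).
Continuing from each remaining unvisited element yields (A C G F E D)(H I).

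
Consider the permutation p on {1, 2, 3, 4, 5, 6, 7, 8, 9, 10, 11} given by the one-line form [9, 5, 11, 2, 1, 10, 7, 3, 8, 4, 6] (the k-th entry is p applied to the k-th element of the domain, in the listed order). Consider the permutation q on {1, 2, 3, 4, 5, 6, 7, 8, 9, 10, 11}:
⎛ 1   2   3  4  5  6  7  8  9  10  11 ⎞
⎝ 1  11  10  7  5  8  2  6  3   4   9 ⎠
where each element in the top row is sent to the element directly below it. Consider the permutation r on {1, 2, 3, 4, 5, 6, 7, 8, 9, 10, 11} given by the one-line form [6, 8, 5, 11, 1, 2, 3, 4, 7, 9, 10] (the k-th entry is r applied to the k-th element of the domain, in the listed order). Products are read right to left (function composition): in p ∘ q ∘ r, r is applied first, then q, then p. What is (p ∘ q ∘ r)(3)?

1

Chase 3: r(3) = 5; q(5) = 5; p(5) = 1. Hence (p ∘ q ∘ r)(3) = 1.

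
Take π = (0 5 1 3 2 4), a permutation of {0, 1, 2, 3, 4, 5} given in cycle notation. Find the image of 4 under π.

In the cycle (0 5 1 3 2 4), 4 is followed by 0, so π(4) = 0.

0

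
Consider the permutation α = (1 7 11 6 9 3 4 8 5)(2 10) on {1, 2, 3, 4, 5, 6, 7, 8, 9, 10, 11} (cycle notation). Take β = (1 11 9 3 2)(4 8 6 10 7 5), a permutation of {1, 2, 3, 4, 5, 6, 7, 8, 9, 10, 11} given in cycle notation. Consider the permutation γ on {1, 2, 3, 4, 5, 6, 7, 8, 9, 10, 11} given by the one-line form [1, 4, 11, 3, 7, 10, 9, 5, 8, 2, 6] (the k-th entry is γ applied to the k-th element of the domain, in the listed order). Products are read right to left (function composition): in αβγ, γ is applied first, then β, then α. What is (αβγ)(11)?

Chase 11: γ(11) = 6; β(6) = 10; α(10) = 2. Hence (αβγ)(11) = 2.

2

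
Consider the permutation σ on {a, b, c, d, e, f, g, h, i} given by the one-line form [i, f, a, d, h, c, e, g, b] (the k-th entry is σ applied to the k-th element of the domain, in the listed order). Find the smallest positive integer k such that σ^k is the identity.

The disjoint-cycle form of σ has cycle lengths 5, 3, 1.
The order of σ is the least common multiple of its cycle lengths: lcm(5, 3) = 15.

15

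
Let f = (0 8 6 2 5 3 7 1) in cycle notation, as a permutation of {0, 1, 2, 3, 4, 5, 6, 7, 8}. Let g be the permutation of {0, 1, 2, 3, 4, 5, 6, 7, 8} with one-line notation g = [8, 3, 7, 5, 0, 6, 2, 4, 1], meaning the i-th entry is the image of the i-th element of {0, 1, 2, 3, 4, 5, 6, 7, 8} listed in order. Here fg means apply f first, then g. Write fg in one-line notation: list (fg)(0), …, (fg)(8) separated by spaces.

1 8 6 4 0 5 7 3 2

Chase each element through f then g: 0 → 8 → 1; 1 → 0 → 8; 2 → 5 → 6; 3 → 7 → 4; 4 → 4 → 0; 5 → 3 → 5; 6 → 2 → 7; 7 → 1 → 3; 8 → 6 → 2.
So fg in one-line form is 1 8 6 4 0 5 7 3 2.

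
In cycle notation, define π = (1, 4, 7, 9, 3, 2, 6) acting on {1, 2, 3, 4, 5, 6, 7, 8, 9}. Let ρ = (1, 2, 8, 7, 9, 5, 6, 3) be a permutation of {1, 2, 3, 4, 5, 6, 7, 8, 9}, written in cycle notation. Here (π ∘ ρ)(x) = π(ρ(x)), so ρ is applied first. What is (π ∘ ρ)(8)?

9

(π ∘ ρ)(8) = π(ρ(8)). ρ(8) = 7, then π(7) = 9. So (π ∘ ρ)(8) = 9.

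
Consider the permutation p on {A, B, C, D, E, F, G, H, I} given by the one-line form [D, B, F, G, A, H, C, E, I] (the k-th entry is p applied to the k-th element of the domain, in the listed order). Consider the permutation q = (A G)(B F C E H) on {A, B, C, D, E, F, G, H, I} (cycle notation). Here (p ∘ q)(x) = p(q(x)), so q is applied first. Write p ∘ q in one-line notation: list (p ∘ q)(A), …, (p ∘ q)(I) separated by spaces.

C H A G E F D B I

(p ∘ q)(x) = p(q(x)). Computing each image: p(q(A)) = p(G) = C, p(q(B)) = p(F) = H, p(q(C)) = p(E) = A, p(q(D)) = p(D) = G, p(q(E)) = p(H) = E, p(q(F)) = p(C) = F, p(q(G)) = p(A) = D, p(q(H)) = p(B) = B, p(q(I)) = p(I) = I.
Hence p ∘ q = [C H A G E F D B I].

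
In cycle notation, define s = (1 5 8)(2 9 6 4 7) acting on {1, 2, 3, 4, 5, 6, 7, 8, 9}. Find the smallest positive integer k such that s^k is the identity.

The disjoint cycles have lengths 5, 3, 1.
Since disjoint cycles commute, ord(s) = lcm(5, 3) = 15.

15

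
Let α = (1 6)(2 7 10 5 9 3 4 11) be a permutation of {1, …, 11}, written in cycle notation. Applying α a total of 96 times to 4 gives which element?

4

4 lies in the 8-cycle (2 7 10 5 9 3 4 11).
Since the cycle has length 8, α^96 acts on it the same as α^0 (96 mod 8 = 0).
So α^96(4) = 4.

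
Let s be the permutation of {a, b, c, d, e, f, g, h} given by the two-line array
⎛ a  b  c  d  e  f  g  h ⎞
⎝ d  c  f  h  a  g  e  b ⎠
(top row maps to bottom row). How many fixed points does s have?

No element satisfies s(x) = x, so there are 0 fixed points.

0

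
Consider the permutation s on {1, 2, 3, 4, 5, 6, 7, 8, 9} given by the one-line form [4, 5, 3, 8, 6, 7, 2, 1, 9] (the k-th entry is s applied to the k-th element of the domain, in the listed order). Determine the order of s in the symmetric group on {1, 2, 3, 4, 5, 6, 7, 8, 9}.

12

Writing s as disjoint cycles, the cycle lengths are 4, 3, 1, 1.
Since disjoint cycles commute, ord(s) = lcm(4, 3) = 12.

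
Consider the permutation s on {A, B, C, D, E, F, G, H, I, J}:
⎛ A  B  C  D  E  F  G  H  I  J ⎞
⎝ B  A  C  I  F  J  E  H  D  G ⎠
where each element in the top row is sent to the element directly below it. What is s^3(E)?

G

Tracing E → F → … returns to E after 4 steps, so E lies in a 4-cycle (E F J G).
Advancing 3 steps from E: E → F → J → G.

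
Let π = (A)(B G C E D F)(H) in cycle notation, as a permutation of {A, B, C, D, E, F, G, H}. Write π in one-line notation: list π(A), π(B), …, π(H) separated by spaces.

Image by image: A→A, B→G, C→E, D→F, E→D, F→B, G→C, H→H.
Listing these in domain order gives A G E F D B C H.

A G E F D B C H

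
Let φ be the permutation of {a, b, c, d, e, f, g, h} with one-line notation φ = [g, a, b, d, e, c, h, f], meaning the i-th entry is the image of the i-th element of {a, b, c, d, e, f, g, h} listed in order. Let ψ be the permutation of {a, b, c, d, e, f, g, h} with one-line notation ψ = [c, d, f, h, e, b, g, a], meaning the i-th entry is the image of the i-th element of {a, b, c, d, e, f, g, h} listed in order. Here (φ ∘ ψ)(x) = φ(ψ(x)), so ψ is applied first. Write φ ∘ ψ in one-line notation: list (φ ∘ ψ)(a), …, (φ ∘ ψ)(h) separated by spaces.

(φ ∘ ψ)(x) = φ(ψ(x)). Computing each image: φ(ψ(a)) = φ(c) = b, φ(ψ(b)) = φ(d) = d, φ(ψ(c)) = φ(f) = c, φ(ψ(d)) = φ(h) = f, φ(ψ(e)) = φ(e) = e, φ(ψ(f)) = φ(b) = a, φ(ψ(g)) = φ(g) = h, φ(ψ(h)) = φ(a) = g.
Hence φ ∘ ψ = [b d c f e a h g].

b d c f e a h g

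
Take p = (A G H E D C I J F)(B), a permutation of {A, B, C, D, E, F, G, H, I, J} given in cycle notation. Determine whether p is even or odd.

even

The cycle lengths are 9, 1.
A cycle is odd iff its length is even; p has 0 even-length cycles, so sgn(p) = (−1)^0 and p is even.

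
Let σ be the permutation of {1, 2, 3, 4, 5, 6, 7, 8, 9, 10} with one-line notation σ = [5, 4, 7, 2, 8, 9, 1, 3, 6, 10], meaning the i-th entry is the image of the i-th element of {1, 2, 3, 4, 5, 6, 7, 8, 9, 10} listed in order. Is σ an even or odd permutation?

In disjoint-cycle form the cycle lengths are 5, 2, 2, 1.
A cycle is odd iff its length is even; σ has 2 even-length cycles, so sgn(σ) = (−1)^2 and σ is even.

even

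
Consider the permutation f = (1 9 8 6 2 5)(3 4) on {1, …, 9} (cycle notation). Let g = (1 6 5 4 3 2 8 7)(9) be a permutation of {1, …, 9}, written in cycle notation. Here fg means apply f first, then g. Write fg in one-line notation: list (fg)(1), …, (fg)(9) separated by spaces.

9 4 3 2 6 8 1 5 7

For each element, apply f then g: 1 → 9 → 9; 2 → 5 → 4; 3 → 4 → 3; 4 → 3 → 2; 5 → 1 → 6; 6 → 2 → 8; 7 → 7 → 1; 8 → 6 → 5; 9 → 8 → 7.
So fg in one-line form is 9 4 3 2 6 8 1 5 7.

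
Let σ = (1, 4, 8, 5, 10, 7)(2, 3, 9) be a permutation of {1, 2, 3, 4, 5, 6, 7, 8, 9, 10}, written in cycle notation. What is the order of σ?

The disjoint cycles have lengths 6, 3, 1.
Since disjoint cycles commute, ord(σ) = lcm(6, 3) = 6.

6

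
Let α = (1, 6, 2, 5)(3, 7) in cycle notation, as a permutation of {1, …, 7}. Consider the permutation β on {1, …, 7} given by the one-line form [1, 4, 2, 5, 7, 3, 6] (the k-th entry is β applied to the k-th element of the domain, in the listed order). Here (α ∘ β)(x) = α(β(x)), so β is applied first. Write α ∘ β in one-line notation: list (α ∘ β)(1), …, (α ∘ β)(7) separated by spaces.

(α ∘ β)(x) = α(β(x)). Computing each image: α(β(1)) = α(1) = 6, α(β(2)) = α(4) = 4, α(β(3)) = α(2) = 5, α(β(4)) = α(5) = 1, α(β(5)) = α(7) = 3, α(β(6)) = α(3) = 7, α(β(7)) = α(6) = 2.
Hence α ∘ β = [6 4 5 1 3 7 2].

6 4 5 1 3 7 2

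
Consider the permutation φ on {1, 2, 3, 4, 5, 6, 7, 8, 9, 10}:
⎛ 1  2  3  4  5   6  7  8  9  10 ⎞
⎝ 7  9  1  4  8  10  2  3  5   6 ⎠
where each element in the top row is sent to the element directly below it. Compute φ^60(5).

Tracing 5 → 8 → … returns to 5 after 7 steps, so 5 lies in a 7-cycle (1 7 2 9 5 8 3).
Since the cycle has length 7, φ^60 acts on it the same as φ^4 (60 mod 7 = 4).
Stepping 4 places around the cycle: 5 → 8 → 3 → 1 → 7.

7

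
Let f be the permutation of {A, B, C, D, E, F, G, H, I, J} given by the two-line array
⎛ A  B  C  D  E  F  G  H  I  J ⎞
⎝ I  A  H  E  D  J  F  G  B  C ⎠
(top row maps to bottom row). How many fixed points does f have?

No element satisfies f(x) = x, so there are 0 fixed points.

0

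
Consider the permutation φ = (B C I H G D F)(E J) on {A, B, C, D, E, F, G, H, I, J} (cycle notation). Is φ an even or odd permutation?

The cycle lengths are 7, 2, 1.
A cycle of length ℓ contributes ℓ−1 transpositions, so φ is a product of 6 + 1 = 7 transpositions — odd.

odd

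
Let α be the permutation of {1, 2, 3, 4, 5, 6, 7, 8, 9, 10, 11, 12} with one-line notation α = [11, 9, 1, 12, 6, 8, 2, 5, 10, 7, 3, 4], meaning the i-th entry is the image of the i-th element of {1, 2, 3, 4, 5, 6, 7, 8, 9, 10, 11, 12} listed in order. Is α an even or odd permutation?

In disjoint-cycle form the cycle lengths are 4, 3, 3, 2.
A cycle of length ℓ contributes ℓ−1 transpositions, so α is a product of 3 + 2 + 2 + 1 = 8 transpositions — even.

even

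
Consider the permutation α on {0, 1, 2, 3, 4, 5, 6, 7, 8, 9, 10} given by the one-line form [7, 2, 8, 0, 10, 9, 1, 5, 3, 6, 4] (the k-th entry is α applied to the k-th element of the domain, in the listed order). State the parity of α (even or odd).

In disjoint-cycle form the cycle lengths are 9, 2.
A cycle is odd iff its length is even; α has 1 even-length cycle, so sgn(α) = (−1)^1 and α is odd.

odd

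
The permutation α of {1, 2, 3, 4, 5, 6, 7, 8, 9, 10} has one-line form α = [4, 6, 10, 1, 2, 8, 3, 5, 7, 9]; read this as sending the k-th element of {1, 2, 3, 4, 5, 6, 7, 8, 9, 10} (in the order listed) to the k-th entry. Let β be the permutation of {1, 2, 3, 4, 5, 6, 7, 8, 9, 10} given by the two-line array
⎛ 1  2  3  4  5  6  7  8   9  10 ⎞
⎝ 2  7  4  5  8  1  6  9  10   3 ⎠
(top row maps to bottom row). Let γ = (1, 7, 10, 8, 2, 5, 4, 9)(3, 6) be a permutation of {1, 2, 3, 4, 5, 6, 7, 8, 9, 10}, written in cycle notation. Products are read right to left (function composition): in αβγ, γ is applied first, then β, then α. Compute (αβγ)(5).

2

(αβγ)(5) = α(β(γ(5))). γ(5) = 4, then β(4) = 5, then α(5) = 2, so the result is 2.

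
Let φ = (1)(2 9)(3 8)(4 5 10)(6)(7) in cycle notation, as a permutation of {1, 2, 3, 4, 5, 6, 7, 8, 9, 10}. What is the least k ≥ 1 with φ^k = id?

The cycle type of φ is (3, 2, 2, 1, 1, 1).
Since disjoint cycles commute, ord(φ) = lcm(3, 2, 2) = 6.

6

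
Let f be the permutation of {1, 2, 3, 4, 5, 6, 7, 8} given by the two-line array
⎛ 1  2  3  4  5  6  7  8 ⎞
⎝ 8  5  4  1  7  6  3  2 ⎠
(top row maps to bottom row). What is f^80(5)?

Tracing 5 → 7 → … returns to 5 after 7 steps, so 5 lies in a 7-cycle (1 8 2 5 7 3 4).
On a 7-cycle, f^7 is the identity, so f^80 = f^3 there (80 ≡ 3 mod 7).
Advancing 3 steps from 5: 5 → 7 → 3 → 4.

4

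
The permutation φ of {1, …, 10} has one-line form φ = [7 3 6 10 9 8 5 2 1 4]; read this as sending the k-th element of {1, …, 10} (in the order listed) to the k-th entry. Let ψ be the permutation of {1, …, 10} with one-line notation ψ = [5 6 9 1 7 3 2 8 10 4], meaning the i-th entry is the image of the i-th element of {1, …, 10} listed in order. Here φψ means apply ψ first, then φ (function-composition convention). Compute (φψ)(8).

2

First apply ψ: ψ(8) = 8, then φ(8) = 2. Thus (φψ)(8) = 2.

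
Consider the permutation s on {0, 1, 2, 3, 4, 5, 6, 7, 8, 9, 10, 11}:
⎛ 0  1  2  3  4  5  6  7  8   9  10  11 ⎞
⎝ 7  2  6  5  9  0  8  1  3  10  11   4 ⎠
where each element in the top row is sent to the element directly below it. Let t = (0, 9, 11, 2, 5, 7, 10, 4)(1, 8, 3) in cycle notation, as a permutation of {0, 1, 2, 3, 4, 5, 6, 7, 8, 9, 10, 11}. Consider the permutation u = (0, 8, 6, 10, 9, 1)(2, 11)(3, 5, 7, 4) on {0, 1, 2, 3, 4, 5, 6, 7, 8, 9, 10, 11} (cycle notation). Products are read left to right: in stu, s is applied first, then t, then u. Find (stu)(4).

2

Apply the permutations in order: s(4) = 9, then t(9) = 11, then u(11) = 2. So (stu)(4) = 2.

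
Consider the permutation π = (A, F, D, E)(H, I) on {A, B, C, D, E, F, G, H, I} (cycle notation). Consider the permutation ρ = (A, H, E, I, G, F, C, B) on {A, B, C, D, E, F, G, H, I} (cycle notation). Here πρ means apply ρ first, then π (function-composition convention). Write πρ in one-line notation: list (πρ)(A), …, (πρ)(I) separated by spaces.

(πρ)(x) = π(ρ(x)). Computing each image: π(ρ(A)) = π(H) = I, π(ρ(B)) = π(A) = F, π(ρ(C)) = π(B) = B, π(ρ(D)) = π(D) = E, π(ρ(E)) = π(I) = H, π(ρ(F)) = π(C) = C, π(ρ(G)) = π(F) = D, π(ρ(H)) = π(E) = A, π(ρ(I)) = π(G) = G.
Hence πρ = [I F B E H C D A G].

I F B E H C D A G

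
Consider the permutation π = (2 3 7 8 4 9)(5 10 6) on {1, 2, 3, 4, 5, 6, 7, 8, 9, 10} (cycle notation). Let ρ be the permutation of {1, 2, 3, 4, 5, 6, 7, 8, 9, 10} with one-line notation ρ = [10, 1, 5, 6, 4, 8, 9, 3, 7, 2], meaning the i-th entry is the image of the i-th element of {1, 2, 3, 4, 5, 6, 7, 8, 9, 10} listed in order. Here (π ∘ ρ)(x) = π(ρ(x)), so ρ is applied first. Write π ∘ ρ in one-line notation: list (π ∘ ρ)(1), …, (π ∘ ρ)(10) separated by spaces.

(π ∘ ρ)(x) = π(ρ(x)). Computing each image: π(ρ(1)) = π(10) = 6, π(ρ(2)) = π(1) = 1, π(ρ(3)) = π(5) = 10, π(ρ(4)) = π(6) = 5, π(ρ(5)) = π(4) = 9, π(ρ(6)) = π(8) = 4, π(ρ(7)) = π(9) = 2, π(ρ(8)) = π(3) = 7, π(ρ(9)) = π(7) = 8, π(ρ(10)) = π(2) = 3.
Hence π ∘ ρ = [6 1 10 5 9 4 2 7 8 3].

6 1 10 5 9 4 2 7 8 3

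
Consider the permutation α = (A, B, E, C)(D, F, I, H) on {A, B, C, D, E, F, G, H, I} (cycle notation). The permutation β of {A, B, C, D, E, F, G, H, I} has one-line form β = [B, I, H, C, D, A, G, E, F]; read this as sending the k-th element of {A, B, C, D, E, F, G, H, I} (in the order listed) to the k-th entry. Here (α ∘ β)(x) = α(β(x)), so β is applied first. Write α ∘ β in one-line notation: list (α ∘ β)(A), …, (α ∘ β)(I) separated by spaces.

For each element, apply β then α: A → B → E; B → I → H; C → H → D; D → C → A; E → D → F; F → A → B; G → G → G; H → E → C; I → F → I.
Collecting the images, α ∘ β = [E H D A F B G C I].

E H D A F B G C I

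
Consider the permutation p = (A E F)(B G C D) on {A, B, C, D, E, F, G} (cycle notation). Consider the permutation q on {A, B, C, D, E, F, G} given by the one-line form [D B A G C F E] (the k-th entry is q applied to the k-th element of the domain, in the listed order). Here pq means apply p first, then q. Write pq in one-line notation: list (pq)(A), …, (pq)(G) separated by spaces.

(pq)(x) = q(p(x)). Computing each image: q(p(A)) = q(E) = C, q(p(B)) = q(G) = E, q(p(C)) = q(D) = G, q(p(D)) = q(B) = B, q(p(E)) = q(F) = F, q(p(F)) = q(A) = D, q(p(G)) = q(C) = A.
Hence pq = [C E G B F D A].

C E G B F D A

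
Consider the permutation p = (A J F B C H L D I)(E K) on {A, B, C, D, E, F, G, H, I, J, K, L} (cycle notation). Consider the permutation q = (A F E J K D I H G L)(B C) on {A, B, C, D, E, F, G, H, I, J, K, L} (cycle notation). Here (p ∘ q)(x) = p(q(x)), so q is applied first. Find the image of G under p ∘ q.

D

q(G) = L, then p(L) = D; composing gives (p ∘ q)(G) = D.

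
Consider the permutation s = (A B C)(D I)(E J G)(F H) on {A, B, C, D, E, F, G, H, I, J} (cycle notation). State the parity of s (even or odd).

The cycle lengths are 3, 3, 2, 2.
A cycle of length ℓ contributes ℓ−1 transpositions, so s is a product of 2 + 2 + 1 + 1 = 6 transpositions — even.

even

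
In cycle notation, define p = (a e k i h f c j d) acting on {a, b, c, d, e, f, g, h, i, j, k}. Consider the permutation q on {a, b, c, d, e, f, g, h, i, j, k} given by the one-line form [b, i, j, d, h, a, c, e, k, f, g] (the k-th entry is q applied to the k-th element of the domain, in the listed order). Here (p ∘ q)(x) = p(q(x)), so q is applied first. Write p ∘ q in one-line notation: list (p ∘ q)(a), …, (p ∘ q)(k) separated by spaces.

b h d a f e j k i c g

For each element, apply q then p: a → b → b; b → i → h; c → j → d; d → d → a; e → h → f; f → a → e; g → c → j; h → e → k; i → k → i; j → f → c; k → g → g.
Collecting the images, p ∘ q = [b h d a f e j k i c g].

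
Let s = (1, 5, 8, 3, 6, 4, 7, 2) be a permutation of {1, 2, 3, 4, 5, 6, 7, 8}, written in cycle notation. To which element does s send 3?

6

In the cycle (1, 5, 8, 3, 6, 4, 7, 2), 3 is followed by 6, so s(3) = 6.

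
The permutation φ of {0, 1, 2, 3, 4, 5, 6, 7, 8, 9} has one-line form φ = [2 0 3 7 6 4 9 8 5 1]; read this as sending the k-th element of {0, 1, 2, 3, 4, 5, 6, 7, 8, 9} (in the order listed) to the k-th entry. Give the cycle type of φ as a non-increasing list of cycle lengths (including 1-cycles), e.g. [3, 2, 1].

The disjoint cycles are (0, 2, 3, 7, 8, 5, 4, 6, 9, 1), with lengths 10 in non-increasing order.

[10]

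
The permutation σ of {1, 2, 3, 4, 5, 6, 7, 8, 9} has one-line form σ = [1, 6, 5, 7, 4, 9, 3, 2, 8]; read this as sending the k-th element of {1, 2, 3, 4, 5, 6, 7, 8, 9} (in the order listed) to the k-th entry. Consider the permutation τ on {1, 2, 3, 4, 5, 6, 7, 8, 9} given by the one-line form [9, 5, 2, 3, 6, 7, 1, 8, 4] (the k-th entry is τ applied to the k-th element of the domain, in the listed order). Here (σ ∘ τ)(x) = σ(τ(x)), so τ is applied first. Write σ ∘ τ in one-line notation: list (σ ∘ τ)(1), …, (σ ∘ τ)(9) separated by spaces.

(σ ∘ τ)(x) = σ(τ(x)). Computing each image: σ(τ(1)) = σ(9) = 8, σ(τ(2)) = σ(5) = 4, σ(τ(3)) = σ(2) = 6, σ(τ(4)) = σ(3) = 5, σ(τ(5)) = σ(6) = 9, σ(τ(6)) = σ(7) = 3, σ(τ(7)) = σ(1) = 1, σ(τ(8)) = σ(8) = 2, σ(τ(9)) = σ(4) = 7.
Hence σ ∘ τ = [8 4 6 5 9 3 1 2 7].

8 4 6 5 9 3 1 2 7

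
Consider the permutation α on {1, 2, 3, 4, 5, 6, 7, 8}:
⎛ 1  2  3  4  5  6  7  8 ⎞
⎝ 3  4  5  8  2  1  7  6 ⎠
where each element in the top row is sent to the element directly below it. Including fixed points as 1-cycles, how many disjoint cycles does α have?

2

The cycle decomposition is (1 3 5 2 4 8 6)(7), which has 2 cycles (counting 1-cycles).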